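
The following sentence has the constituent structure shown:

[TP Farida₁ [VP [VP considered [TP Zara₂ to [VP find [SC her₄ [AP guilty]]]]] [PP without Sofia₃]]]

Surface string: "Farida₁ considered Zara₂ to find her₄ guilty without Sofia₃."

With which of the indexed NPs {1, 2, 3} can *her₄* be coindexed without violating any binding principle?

*her* is a pronoun, so Principle B applies: it must be free in its binding domain.
Binding domain of *her₄*: the embedded TP, whose subject is Zara₂.
*Farida₁* c-commands the pronoun but from outside its binding domain, and is not c-commanded by it → coindexation permitted.
*Zara₂* c-commands the pronoun within its binding domain → coindexation would violate Principle B.
*Sofia₃* and the pronoun do not c-command one another → neither Principle B nor Principle C is at stake; coindexation permitted.

{1, 3}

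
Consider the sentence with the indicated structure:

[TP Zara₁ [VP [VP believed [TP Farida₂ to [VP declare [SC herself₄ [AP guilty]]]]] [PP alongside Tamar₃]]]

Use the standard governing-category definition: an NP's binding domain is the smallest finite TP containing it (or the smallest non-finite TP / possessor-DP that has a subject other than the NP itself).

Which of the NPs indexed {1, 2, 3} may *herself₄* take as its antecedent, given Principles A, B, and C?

{2}

*herself* is an anaphor, so Principle A applies: it must be bound in its binding domain.
Binding domain of *herself₄*: the embedded TP, whose subject is Farida₂.
*Zara₁* c-commands the anaphor but is outside its binding domain → cannot satisfy Principle A.
*Farida₂* c-commands the anaphor within its binding domain → licit binder.
*Tamar₃* does not c-command the anaphor → cannot bind it.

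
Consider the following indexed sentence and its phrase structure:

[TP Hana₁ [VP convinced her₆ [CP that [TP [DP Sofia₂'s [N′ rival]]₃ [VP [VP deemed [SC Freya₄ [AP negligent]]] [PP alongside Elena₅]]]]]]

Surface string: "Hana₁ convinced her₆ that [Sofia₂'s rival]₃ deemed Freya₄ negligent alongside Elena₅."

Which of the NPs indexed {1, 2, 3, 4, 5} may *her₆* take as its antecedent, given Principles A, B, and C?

none

*her* is a pronoun, so Principle B applies: it must be free in its binding domain.
Binding domain of *her₆*: the matrix TP, whose subject is Hana₁.
*Hana₁* c-commands the pronoun within its binding domain → coindexation would violate Principle B.
*Sofia₂*: the pronoun c-commands this R-expression → coindexation would violate Principle C on *Sofia₂*.
*[Sofia₂'s rival]₃*: the pronoun c-commands this R-expression → coindexation would violate Principle C on *[Sofia₂'s rival]₃*.
*Freya₄*: the pronoun c-commands this R-expression → coindexation would violate Principle C on *Freya₄*.
*Elena₅*: the pronoun c-commands this R-expression → coindexation would violate Principle C on *Elena₅*.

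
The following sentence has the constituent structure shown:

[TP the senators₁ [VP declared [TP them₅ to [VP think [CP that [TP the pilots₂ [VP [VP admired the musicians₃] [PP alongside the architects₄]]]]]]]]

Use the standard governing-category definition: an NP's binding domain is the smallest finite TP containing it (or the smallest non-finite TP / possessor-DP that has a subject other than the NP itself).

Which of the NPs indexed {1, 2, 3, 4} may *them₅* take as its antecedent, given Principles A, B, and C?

none

*them* is a pronoun, so Principle B applies: it must be free in its binding domain.
Binding domain of *them₅*: the matrix TP, whose subject is the senators₁.
*the senators₁* c-commands the pronoun within its binding domain → coindexation would violate Principle B.
*the pilots₂*: the pronoun c-commands this R-expression → coindexation would violate Principle C on *the pilots₂*.
*the musicians₃*: the pronoun c-commands this R-expression → coindexation would violate Principle C on *the musicians₃*.
*the architects₄*: the pronoun c-commands this R-expression → coindexation would violate Principle C on *the architects₄*.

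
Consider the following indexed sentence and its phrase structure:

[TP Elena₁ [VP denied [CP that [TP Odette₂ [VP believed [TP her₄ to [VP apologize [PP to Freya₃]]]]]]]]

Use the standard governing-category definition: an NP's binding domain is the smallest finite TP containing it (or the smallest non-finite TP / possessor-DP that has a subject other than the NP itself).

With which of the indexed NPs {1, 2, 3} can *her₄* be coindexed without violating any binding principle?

{1}

*her* is a pronoun, so Principle B applies: it must be free in its binding domain.
Binding domain of *her₄*: the embedded TP, whose subject is Odette₂.
*Elena₁* c-commands the pronoun but from outside its binding domain, and is not c-commanded by it → coindexation permitted.
*Odette₂* c-commands the pronoun within its binding domain → coindexation would violate Principle B.
*Freya₃*: the pronoun c-commands this R-expression → coindexation would violate Principle C on *Freya₃*.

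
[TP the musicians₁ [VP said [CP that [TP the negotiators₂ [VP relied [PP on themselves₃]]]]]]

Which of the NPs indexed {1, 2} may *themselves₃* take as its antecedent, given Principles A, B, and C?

{2}

*themselves* is an anaphor, so Principle A applies: it must be bound in its binding domain.
Binding domain of *themselves₃*: the embedded TP, whose subject is the negotiators₂.
*the musicians₁* c-commands the anaphor but is outside its binding domain → cannot satisfy Principle A.
*the negotiators₂* c-commands the anaphor within its binding domain → licit binder.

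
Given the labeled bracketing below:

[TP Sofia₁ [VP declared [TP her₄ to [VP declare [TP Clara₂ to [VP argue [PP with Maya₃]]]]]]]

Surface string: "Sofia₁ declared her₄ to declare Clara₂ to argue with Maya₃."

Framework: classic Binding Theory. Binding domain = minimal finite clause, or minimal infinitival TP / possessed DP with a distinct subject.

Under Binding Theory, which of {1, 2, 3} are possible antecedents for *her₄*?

none

*her* is a pronoun, so Principle B applies: it must be free in its binding domain.
Binding domain of *her₄*: the matrix TP, whose subject is Sofia₁.
*Sofia₁* c-commands the pronoun within its binding domain → coindexation would violate Principle B.
*Clara₂*: the pronoun c-commands this R-expression → coindexation would violate Principle C on *Clara₂*.
*Maya₃*: the pronoun c-commands this R-expression → coindexation would violate Principle C on *Maya₃*.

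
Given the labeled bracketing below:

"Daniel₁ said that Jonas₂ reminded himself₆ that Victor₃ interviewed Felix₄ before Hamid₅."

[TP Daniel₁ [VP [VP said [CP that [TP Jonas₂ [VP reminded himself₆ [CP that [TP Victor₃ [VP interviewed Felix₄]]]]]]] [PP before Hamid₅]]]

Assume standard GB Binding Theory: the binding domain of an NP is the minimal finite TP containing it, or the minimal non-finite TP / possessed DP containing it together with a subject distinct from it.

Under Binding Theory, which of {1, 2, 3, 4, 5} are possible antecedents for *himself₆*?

*himself* is an anaphor, so Principle A applies: it must be bound in its binding domain.
Binding domain of *himself₆*: the embedded TP, whose subject is Jonas₂.
*Daniel₁* c-commands the anaphor but is outside its binding domain → cannot satisfy Principle A.
*Jonas₂* c-commands the anaphor within its binding domain → licit binder.
*Victor₃* does not c-command the anaphor → cannot bind it.
*Felix₄* does not c-command the anaphor → cannot bind it.
*Hamid₅* does not c-command the anaphor → cannot bind it.

{2}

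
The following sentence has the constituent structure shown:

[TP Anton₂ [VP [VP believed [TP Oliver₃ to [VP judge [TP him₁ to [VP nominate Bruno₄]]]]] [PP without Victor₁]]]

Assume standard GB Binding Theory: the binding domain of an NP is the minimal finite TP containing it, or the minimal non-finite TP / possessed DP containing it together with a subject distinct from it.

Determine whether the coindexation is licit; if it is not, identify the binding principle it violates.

grammatical

The two coindexed NPs are *Victor₁* and *him₁*.
*him₁* is a pronoun; its binding domain is the embedded TP, whose subject is Oliver₃. Within that domain it is c-commanded only by *Oliver₃*, which carries a different index — the pronoun is free locally, so Principle B holds.
*Victor₁* is an R-expression; *him₁* does not c-command it, and no other NP shares its index, so Principle C is satisfied.
All principles are respected.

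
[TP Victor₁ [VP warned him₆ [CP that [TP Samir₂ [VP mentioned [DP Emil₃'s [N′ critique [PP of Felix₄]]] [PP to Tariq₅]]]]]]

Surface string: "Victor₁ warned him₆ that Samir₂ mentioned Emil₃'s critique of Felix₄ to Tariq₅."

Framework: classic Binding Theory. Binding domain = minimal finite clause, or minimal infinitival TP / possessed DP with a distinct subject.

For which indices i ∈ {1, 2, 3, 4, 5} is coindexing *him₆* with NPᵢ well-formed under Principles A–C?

none

*him* is a pronoun, so Principle B applies: it must be free in its binding domain.
Binding domain of *him₆*: the matrix TP, whose subject is Victor₁.
*Victor₁* c-commands the pronoun within its binding domain → coindexation would violate Principle B.
*Samir₂*: the pronoun c-commands this R-expression → coindexation would violate Principle C on *Samir₂*.
*Emil₃*: the pronoun c-commands this R-expression → coindexation would violate Principle C on *Emil₃*.
*Felix₄*: the pronoun c-commands this R-expression → coindexation would violate Principle C on *Felix₄*.
*Tariq₅*: the pronoun c-commands this R-expression → coindexation would violate Principle C on *Tariq₅*.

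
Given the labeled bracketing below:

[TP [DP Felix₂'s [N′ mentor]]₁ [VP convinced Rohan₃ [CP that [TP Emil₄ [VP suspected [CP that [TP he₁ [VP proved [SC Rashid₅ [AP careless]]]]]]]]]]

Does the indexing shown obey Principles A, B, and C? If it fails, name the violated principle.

The two coindexed NPs are *[Felix₂'s mentor]₁* and *he₁*.
*he₁* is a pronoun; nothing c-commands it within its binding domain (the embedded TP.), so Principle B holds trivially.
*[Felix₂'s mentor]₁* is an R-expression; *he₁* does not c-command it, and no other NP shares its index, so Principle C is satisfied.
All principles are respected.

grammatical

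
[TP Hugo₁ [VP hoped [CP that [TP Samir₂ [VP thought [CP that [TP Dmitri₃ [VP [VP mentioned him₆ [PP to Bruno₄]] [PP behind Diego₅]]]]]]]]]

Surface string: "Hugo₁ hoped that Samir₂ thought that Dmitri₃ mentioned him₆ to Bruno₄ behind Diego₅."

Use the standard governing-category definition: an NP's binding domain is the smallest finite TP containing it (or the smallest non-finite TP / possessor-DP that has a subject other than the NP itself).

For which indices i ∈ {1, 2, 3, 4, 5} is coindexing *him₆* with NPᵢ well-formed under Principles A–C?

{1, 2, 5}

*him* is a pronoun, so Principle B applies: it must be free in its binding domain.
Binding domain of *him₆*: the embedded TP, whose subject is Dmitri₃.
*Hugo₁* c-commands the pronoun but from outside its binding domain, and is not c-commanded by it → coindexation permitted.
*Samir₂* c-commands the pronoun but from outside its binding domain, and is not c-commanded by it → coindexation permitted.
*Dmitri₃* c-commands the pronoun within its binding domain → coindexation would violate Principle B.
*Bruno₄*: the pronoun c-commands this R-expression → coindexation would violate Principle C on *Bruno₄*.
*Diego₅* and the pronoun do not c-command one another → neither Principle B nor Principle C is at stake; coindexation permitted.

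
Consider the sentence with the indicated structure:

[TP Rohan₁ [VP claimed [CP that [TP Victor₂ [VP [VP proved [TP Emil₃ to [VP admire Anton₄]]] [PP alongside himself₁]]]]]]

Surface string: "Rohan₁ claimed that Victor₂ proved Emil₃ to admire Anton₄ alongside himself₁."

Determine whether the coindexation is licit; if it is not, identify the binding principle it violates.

Principle A

The two coindexed NPs are *Rohan₁* and *himself₁*.
*himself₁* is an anaphor. Principle A requires it to be bound within its binding domain — the embedded TP, whose subject is Victor₂.
Within that domain it is c-commanded by *Victor₂*, which does not share its index.
*Rohan₁* does c-command the anaphor, but from outside its binding domain.
The anaphor is unbound in its domain → Principle A violation.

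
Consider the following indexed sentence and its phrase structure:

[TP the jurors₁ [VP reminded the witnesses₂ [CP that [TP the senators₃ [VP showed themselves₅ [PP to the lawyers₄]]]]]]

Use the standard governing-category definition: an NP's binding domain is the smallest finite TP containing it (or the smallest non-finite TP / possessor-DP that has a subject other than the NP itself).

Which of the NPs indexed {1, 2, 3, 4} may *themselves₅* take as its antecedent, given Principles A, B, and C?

*themselves* is an anaphor, so Principle A applies: it must be bound in its binding domain.
Binding domain of *themselves₅*: the embedded TP, whose subject is the senators₃.
*the jurors₁* c-commands the anaphor but is outside its binding domain → cannot satisfy Principle A.
*the witnesses₂* c-commands the anaphor but is outside its binding domain → cannot satisfy Principle A.
*the senators₃* c-commands the anaphor within its binding domain → licit binder.
*the lawyers₄* does not c-command the anaphor → cannot bind it.

{3}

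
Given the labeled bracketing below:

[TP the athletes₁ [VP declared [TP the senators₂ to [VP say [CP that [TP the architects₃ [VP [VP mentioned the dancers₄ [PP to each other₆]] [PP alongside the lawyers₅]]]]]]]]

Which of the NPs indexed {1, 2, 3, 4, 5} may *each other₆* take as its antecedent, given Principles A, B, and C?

{3, 4}

*each other* is an anaphor, so Principle A applies: it must be bound in its binding domain.
Binding domain of *each other₆*: the embedded TP, whose subject is the architects₃.
*the athletes₁* c-commands the anaphor but is outside its binding domain → cannot satisfy Principle A.
*the senators₂* c-commands the anaphor but is outside its binding domain → cannot satisfy Principle A.
*the architects₃* c-commands the anaphor within its binding domain → licit binder.
*the dancers₄* c-commands the anaphor within its binding domain → licit binder.
*the lawyers₅* does not c-command the anaphor → cannot bind it.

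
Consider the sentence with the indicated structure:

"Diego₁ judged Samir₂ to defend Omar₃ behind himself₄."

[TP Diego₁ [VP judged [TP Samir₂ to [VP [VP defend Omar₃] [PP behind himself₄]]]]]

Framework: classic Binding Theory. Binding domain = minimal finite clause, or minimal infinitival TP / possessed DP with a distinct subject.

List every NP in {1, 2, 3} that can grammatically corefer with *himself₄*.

{2}

*himself* is an anaphor, so Principle A applies: it must be bound in its binding domain.
Binding domain of *himself₄*: the embedded TP, whose subject is Samir₂.
*Diego₁* c-commands the anaphor but is outside its binding domain → cannot satisfy Principle A.
*Samir₂* c-commands the anaphor within its binding domain → licit binder.
*Omar₃* does not c-command the anaphor → cannot bind it.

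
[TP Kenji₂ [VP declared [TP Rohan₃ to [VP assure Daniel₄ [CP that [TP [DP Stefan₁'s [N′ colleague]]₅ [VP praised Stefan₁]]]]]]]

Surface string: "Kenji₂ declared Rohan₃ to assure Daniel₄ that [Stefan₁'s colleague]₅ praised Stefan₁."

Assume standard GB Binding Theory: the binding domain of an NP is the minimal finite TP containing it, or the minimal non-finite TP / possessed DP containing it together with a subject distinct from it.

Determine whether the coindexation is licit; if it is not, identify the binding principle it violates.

The two coindexed NPs are *Stefan₁* and *Stefan₁*.
*Stefan₁* is an R-expression; no coindexed NP c-commands it, so Principle C holds.
*Stefan₁* is an R-expression; *Stefan₁* does not c-command it, and no other NP shares its index, so Principle C is satisfied.
All principles are respected.

grammatical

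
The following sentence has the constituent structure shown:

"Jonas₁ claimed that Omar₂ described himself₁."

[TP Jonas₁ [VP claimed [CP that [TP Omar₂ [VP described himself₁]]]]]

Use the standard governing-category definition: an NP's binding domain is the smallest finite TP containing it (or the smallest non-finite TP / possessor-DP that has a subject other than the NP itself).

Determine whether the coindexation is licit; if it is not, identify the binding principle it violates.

The two coindexed NPs are *Jonas₁* and *himself₁*.
*himself₁* is an anaphor. Principle A requires it to be bound within its binding domain — the embedded TP, whose subject is Omar₂.
Within that domain it is c-commanded by *Omar₂*, which does not share its index.
*Jonas₁* does c-command the anaphor, but from outside its binding domain.
The anaphor is unbound in its domain → Principle A violation.

Principle A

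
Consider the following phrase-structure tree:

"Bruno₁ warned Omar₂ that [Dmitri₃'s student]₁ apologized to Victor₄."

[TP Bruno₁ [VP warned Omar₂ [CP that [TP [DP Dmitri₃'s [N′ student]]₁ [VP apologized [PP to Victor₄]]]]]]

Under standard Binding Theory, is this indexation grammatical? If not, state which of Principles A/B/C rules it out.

Principle C

The two coindexed NPs are *[Dmitri₃'s student]₁* and *Bruno₁*.
*[Dmitri₃'s student]₁* is an R-expression. Principle C requires it to be free everywhere.
*Bruno₁* c-commands it and carries the same index.
The R-expression is bound → Principle C violation.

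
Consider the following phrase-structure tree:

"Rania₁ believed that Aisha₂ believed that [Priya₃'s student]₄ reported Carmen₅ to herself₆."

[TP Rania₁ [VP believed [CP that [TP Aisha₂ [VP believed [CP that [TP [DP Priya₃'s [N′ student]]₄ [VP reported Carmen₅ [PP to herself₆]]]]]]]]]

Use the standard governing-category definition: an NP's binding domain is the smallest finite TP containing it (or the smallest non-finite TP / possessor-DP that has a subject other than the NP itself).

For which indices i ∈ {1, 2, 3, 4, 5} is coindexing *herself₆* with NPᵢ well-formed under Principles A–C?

{4, 5}

*herself* is an anaphor, so Principle A applies: it must be bound in its binding domain.
Binding domain of *herself₆*: the embedded TP, whose subject is [Priya₃'s student]₄.
*Rania₁* c-commands the anaphor but is outside its binding domain → cannot satisfy Principle A.
*Aisha₂* c-commands the anaphor but is outside its binding domain → cannot satisfy Principle A.
*Priya₃* does not c-command the anaphor → cannot bind it.
*[Priya₃'s student]₄* c-commands the anaphor within its binding domain → licit binder.
*Carmen₅* c-commands the anaphor within its binding domain → licit binder.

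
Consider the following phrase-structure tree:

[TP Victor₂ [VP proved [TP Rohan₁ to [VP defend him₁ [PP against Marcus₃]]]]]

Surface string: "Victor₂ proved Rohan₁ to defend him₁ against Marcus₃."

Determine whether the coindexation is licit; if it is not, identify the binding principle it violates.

Principle B

The two coindexed NPs are *Rohan₁* and *him₁*.
*him₁* is a pronoun. Its binding domain is the embedded TP, whose subject is Rohan₁.
*Rohan₁* c-commands it within that domain and carries the same index.
The pronoun is locally bound → Principle B violation.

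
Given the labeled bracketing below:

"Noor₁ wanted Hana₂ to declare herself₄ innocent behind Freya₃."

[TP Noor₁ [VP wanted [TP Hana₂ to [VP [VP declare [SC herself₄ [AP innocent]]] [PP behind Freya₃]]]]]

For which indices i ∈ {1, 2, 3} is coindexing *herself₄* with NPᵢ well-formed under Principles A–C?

*herself* is an anaphor, so Principle A applies: it must be bound in its binding domain.
Binding domain of *herself₄*: the embedded TP, whose subject is Hana₂.
*Noor₁* c-commands the anaphor but is outside its binding domain → cannot satisfy Principle A.
*Hana₂* c-commands the anaphor within its binding domain → licit binder.
*Freya₃* does not c-command the anaphor → cannot bind it.

{2}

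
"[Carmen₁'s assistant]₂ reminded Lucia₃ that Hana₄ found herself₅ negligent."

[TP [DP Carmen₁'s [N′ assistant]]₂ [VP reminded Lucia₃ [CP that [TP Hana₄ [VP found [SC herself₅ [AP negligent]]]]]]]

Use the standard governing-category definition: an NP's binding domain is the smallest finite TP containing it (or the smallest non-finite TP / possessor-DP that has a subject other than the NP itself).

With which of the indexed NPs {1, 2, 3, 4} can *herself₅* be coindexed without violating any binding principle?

{4}

*herself* is an anaphor, so Principle A applies: it must be bound in its binding domain.
Binding domain of *herself₅*: the embedded TP, whose subject is Hana₄.
*Carmen₁* does not c-command the anaphor → cannot bind it.
*[Carmen₁'s assistant]₂* c-commands the anaphor but is outside its binding domain → cannot satisfy Principle A.
*Lucia₃* c-commands the anaphor but is outside its binding domain → cannot satisfy Principle A.
*Hana₄* c-commands the anaphor within its binding domain → licit binder.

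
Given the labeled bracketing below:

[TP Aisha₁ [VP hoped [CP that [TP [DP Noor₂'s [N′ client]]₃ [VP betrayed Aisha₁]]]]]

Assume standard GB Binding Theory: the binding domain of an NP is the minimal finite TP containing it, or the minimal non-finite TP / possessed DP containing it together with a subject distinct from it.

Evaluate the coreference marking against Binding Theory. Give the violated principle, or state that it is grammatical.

The two coindexed NPs are *Aisha₁* (the lower occurrence) and *Aisha₁* (the higher occurrence).
*Aisha₁* (the lower occurrence) is an R-expression. Principle C requires it to be free everywhere.
*Aisha₁* (the higher occurrence) c-commands it and carries the same index.
The R-expression is bound → Principle C violation.

Principle C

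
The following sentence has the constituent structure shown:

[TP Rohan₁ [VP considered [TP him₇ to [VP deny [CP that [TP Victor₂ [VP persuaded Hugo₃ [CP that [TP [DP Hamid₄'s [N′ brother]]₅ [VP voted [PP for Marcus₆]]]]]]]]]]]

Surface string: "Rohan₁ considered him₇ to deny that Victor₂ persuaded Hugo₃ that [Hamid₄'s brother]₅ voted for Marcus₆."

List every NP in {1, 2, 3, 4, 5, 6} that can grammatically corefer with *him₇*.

*him* is a pronoun, so Principle B applies: it must be free in its binding domain.
Binding domain of *him₇*: the matrix TP, whose subject is Rohan₁.
*Rohan₁* c-commands the pronoun within its binding domain → coindexation would violate Principle B.
*Victor₂*: the pronoun c-commands this R-expression → coindexation would violate Principle C on *Victor₂*.
*Hugo₃*: the pronoun c-commands this R-expression → coindexation would violate Principle C on *Hugo₃*.
*Hamid₄*: the pronoun c-commands this R-expression → coindexation would violate Principle C on *Hamid₄*.
*[Hamid₄'s brother]₅*: the pronoun c-commands this R-expression → coindexation would violate Principle C on *[Hamid₄'s brother]₅*.
*Marcus₆*: the pronoun c-commands this R-expression → coindexation would violate Principle C on *Marcus₆*.

none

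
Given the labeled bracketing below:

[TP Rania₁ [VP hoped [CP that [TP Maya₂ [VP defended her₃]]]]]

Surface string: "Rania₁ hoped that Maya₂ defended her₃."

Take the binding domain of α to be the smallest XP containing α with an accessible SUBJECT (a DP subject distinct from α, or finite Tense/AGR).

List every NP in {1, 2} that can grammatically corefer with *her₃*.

*her* is a pronoun, so Principle B applies: it must be free in its binding domain.
Binding domain of *her₃*: the embedded TP, whose subject is Maya₂.
*Rania₁* c-commands the pronoun but from outside its binding domain, and is not c-commanded by it → coindexation permitted.
*Maya₂* c-commands the pronoun within its binding domain → coindexation would violate Principle B.

{1}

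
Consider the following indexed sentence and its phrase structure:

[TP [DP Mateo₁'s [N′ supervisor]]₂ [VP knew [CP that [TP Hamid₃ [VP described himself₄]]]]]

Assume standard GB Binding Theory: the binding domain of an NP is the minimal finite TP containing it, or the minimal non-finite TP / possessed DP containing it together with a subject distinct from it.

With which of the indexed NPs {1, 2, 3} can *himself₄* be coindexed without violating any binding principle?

*himself* is an anaphor, so Principle A applies: it must be bound in its binding domain.
Binding domain of *himself₄*: the embedded TP, whose subject is Hamid₃.
*Mateo₁* does not c-command the anaphor → cannot bind it.
*[Mateo₁'s supervisor]₂* c-commands the anaphor but is outside its binding domain → cannot satisfy Principle A.
*Hamid₃* c-commands the anaphor within its binding domain → licit binder.

{3}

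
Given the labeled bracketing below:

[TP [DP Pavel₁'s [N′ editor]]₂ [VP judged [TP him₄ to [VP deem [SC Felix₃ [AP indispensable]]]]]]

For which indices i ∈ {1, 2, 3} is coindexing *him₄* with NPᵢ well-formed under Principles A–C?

*him* is a pronoun, so Principle B applies: it must be free in its binding domain.
Binding domain of *him₄*: the matrix TP, whose subject is [Pavel₁'s editor]₂.
*Pavel₁* and the pronoun do not c-command one another → neither Principle B nor Principle C is at stake; coindexation permitted.
*[Pavel₁'s editor]₂* c-commands the pronoun within its binding domain → coindexation would violate Principle B.
*Felix₃*: the pronoun c-commands this R-expression → coindexation would violate Principle C on *Felix₃*.

{1}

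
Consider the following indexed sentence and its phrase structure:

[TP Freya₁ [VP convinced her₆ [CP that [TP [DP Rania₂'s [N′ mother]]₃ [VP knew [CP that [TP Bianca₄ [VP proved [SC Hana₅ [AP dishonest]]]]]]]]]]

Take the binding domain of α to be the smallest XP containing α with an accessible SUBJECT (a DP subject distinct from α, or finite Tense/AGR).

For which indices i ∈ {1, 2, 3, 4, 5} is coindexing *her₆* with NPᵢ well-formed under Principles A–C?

*her* is a pronoun, so Principle B applies: it must be free in its binding domain.
Binding domain of *her₆*: the matrix TP, whose subject is Freya₁.
*Freya₁* c-commands the pronoun within its binding domain → coindexation would violate Principle B.
*Rania₂*: the pronoun c-commands this R-expression → coindexation would violate Principle C on *Rania₂*.
*[Rania₂'s mother]₃*: the pronoun c-commands this R-expression → coindexation would violate Principle C on *[Rania₂'s mother]₃*.
*Bianca₄*: the pronoun c-commands this R-expression → coindexation would violate Principle C on *Bianca₄*.
*Hana₅*: the pronoun c-commands this R-expression → coindexation would violate Principle C on *Hana₅*.

none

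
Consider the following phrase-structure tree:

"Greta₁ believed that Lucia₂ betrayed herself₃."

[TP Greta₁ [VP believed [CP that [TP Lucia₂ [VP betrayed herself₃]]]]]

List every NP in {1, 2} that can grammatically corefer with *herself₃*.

*herself* is an anaphor, so Principle A applies: it must be bound in its binding domain.
Binding domain of *herself₃*: the embedded TP, whose subject is Lucia₂.
*Greta₁* c-commands the anaphor but is outside its binding domain → cannot satisfy Principle A.
*Lucia₂* c-commands the anaphor within its binding domain → licit binder.

{2}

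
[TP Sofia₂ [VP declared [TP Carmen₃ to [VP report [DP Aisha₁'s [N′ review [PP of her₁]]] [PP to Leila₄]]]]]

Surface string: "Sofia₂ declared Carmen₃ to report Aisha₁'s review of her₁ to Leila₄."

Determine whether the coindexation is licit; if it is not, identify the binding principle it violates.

The two coindexed NPs are *Aisha₁* and *her₁*.
*her₁* is a pronoun. Its binding domain is the possessed DP, whose subject is Aisha₁.
*Aisha₁* c-commands it within that domain and carries the same index.
The pronoun is locally bound → Principle B violation.

Principle B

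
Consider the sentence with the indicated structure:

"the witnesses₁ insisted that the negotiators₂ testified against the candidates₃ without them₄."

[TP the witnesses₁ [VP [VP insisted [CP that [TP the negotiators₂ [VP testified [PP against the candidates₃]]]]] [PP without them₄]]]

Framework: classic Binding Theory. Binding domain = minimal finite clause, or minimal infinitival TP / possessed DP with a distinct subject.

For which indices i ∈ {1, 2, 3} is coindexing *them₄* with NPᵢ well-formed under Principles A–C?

{2, 3}

*them* is a pronoun, so Principle B applies: it must be free in its binding domain.
Binding domain of *them₄*: the matrix TP, whose subject is the witnesses₁.
*the witnesses₁* c-commands the pronoun within its binding domain → coindexation would violate Principle B.
*the negotiators₂* and the pronoun do not c-command one another → neither Principle B nor Principle C is at stake; coindexation permitted.
*the candidates₃* and the pronoun do not c-command one another → neither Principle B nor Principle C is at stake; coindexation permitted.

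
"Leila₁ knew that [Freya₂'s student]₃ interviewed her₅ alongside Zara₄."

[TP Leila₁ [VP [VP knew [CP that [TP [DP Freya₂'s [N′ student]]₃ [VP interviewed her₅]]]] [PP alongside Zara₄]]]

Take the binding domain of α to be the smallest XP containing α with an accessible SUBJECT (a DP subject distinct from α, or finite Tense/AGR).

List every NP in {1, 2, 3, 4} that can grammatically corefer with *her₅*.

{1, 2, 4}

*her* is a pronoun, so Principle B applies: it must be free in its binding domain.
Binding domain of *her₅*: the embedded TP, whose subject is [Freya₂'s student]₃.
*Leila₁* c-commands the pronoun but from outside its binding domain, and is not c-commanded by it → coindexation permitted.
*Freya₂* and the pronoun do not c-command one another → neither Principle B nor Principle C is at stake; coindexation permitted.
*[Freya₂'s student]₃* c-commands the pronoun within its binding domain → coindexation would violate Principle B.
*Zara₄* and the pronoun do not c-command one another → neither Principle B nor Principle C is at stake; coindexation permitted.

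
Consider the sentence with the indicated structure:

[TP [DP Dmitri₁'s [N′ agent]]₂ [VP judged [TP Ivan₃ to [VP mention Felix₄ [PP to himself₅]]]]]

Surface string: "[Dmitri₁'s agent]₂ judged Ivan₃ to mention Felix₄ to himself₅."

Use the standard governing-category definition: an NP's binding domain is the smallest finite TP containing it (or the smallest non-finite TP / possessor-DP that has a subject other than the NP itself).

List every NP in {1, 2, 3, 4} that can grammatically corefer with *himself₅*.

{3, 4}

*himself* is an anaphor, so Principle A applies: it must be bound in its binding domain.
Binding domain of *himself₅*: the embedded TP, whose subject is Ivan₃.
*Dmitri₁* does not c-command the anaphor → cannot bind it.
*[Dmitri₁'s agent]₂* c-commands the anaphor but is outside its binding domain → cannot satisfy Principle A.
*Ivan₃* c-commands the anaphor within its binding domain → licit binder.
*Felix₄* c-commands the anaphor within its binding domain → licit binder.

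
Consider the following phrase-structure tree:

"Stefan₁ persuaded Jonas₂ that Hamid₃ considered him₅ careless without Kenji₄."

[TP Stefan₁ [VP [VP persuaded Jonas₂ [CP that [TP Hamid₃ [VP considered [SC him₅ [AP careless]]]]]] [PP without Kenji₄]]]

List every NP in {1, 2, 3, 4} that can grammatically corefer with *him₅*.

*him* is a pronoun, so Principle B applies: it must be free in its binding domain.
Binding domain of *him₅*: the embedded TP, whose subject is Hamid₃.
*Stefan₁* c-commands the pronoun but from outside its binding domain, and is not c-commanded by it → coindexation permitted.
*Jonas₂* c-commands the pronoun but from outside its binding domain, and is not c-commanded by it → coindexation permitted.
*Hamid₃* c-commands the pronoun within its binding domain → coindexation would violate Principle B.
*Kenji₄* and the pronoun do not c-command one another → neither Principle B nor Principle C is at stake; coindexation permitted.

{1, 2, 4}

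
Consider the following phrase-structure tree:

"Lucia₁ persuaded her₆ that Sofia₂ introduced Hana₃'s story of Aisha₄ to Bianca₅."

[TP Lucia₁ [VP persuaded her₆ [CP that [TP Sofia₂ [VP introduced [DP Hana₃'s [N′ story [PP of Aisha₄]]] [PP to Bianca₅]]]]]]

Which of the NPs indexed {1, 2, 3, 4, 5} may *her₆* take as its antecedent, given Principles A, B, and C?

none

*her* is a pronoun, so Principle B applies: it must be free in its binding domain.
Binding domain of *her₆*: the matrix TP, whose subject is Lucia₁.
*Lucia₁* c-commands the pronoun within its binding domain → coindexation would violate Principle B.
*Sofia₂*: the pronoun c-commands this R-expression → coindexation would violate Principle C on *Sofia₂*.
*Hana₃*: the pronoun c-commands this R-expression → coindexation would violate Principle C on *Hana₃*.
*Aisha₄*: the pronoun c-commands this R-expression → coindexation would violate Principle C on *Aisha₄*.
*Bianca₅*: the pronoun c-commands this R-expression → coindexation would violate Principle C on *Bianca₅*.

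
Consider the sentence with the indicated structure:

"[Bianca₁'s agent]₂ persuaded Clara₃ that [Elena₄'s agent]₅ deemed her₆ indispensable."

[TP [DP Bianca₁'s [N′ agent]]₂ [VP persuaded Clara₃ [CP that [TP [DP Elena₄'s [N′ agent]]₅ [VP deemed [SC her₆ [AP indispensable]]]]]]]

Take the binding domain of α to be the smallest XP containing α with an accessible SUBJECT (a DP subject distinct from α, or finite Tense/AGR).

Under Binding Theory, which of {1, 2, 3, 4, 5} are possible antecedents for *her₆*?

{1, 2, 3, 4}

*her* is a pronoun, so Principle B applies: it must be free in its binding domain.
Binding domain of *her₆*: the embedded TP, whose subject is [Elena₄'s agent]₅.
*Bianca₁* and the pronoun do not c-command one another → neither Principle B nor Principle C is at stake; coindexation permitted.
*[Bianca₁'s agent]₂* c-commands the pronoun but from outside its binding domain, and is not c-commanded by it → coindexation permitted.
*Clara₃* c-commands the pronoun but from outside its binding domain, and is not c-commanded by it → coindexation permitted.
*Elena₄* and the pronoun do not c-command one another → neither Principle B nor Principle C is at stake; coindexation permitted.
*[Elena₄'s agent]₅* c-commands the pronoun within its binding domain → coindexation would violate Principle B.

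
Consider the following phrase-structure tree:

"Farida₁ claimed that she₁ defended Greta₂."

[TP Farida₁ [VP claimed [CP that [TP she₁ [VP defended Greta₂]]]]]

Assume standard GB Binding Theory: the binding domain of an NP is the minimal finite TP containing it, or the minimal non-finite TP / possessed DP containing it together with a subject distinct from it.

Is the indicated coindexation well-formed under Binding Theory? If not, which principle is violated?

The two coindexed NPs are *Farida₁* and *she₁*.
*she₁* is a pronoun; nothing c-commands it within its binding domain (the embedded TP.), so Principle B holds trivially.
*Farida₁* is an R-expression; *she₁* does not c-command it, and no other NP shares its index, so Principle C is satisfied.
All principles are respected.

grammatical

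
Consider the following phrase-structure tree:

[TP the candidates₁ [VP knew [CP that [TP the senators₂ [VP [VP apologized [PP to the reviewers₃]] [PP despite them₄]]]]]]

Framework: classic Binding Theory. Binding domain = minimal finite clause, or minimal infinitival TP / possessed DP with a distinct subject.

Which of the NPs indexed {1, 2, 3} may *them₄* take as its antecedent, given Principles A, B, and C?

*them* is a pronoun, so Principle B applies: it must be free in its binding domain.
Binding domain of *them₄*: the embedded TP, whose subject is the senators₂.
*the candidates₁* c-commands the pronoun but from outside its binding domain, and is not c-commanded by it → coindexation permitted.
*the senators₂* c-commands the pronoun within its binding domain → coindexation would violate Principle B.
*the reviewers₃* and the pronoun do not c-command one another → neither Principle B nor Principle C is at stake; coindexation permitted.

{1, 3}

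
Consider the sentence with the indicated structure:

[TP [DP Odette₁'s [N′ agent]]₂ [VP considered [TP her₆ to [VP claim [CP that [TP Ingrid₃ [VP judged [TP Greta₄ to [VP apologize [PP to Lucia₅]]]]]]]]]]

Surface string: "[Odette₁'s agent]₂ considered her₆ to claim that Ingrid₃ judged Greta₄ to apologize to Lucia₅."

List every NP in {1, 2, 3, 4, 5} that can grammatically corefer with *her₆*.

*her* is a pronoun, so Principle B applies: it must be free in its binding domain.
Binding domain of *her₆*: the matrix TP, whose subject is [Odette₁'s agent]₂.
*Odette₁* and the pronoun do not c-command one another → neither Principle B nor Principle C is at stake; coindexation permitted.
*[Odette₁'s agent]₂* c-commands the pronoun within its binding domain → coindexation would violate Principle B.
*Ingrid₃*: the pronoun c-commands this R-expression → coindexation would violate Principle C on *Ingrid₃*.
*Greta₄*: the pronoun c-commands this R-expression → coindexation would violate Principle C on *Greta₄*.
*Lucia₅*: the pronoun c-commands this R-expression → coindexation would violate Principle C on *Lucia₅*.

{1}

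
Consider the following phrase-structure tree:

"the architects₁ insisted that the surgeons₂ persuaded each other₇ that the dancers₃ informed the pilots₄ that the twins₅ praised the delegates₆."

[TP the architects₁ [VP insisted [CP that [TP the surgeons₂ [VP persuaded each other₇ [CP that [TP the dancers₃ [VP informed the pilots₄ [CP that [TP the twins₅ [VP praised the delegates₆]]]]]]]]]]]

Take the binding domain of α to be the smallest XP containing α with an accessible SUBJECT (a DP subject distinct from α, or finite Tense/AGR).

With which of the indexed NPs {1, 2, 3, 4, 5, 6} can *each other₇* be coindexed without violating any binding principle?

{2}

*each other* is an anaphor, so Principle A applies: it must be bound in its binding domain.
Binding domain of *each other₇*: the embedded TP, whose subject is the surgeons₂.
*the architects₁* c-commands the anaphor but is outside its binding domain → cannot satisfy Principle A.
*the surgeons₂* c-commands the anaphor within its binding domain → licit binder.
*the dancers₃* does not c-command the anaphor → cannot bind it.
*the pilots₄* does not c-command the anaphor → cannot bind it.
*the twins₅* does not c-command the anaphor → cannot bind it.
*the delegates₆* does not c-command the anaphor → cannot bind it.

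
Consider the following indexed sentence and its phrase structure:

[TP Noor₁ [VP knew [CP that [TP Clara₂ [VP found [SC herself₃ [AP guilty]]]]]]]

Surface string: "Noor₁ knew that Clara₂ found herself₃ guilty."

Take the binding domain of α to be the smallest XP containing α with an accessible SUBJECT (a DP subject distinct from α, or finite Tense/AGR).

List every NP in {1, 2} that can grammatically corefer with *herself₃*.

{2}

*herself* is an anaphor, so Principle A applies: it must be bound in its binding domain.
Binding domain of *herself₃*: the embedded TP, whose subject is Clara₂.
*Noor₁* c-commands the anaphor but is outside its binding domain → cannot satisfy Principle A.
*Clara₂* c-commands the anaphor within its binding domain → licit binder.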